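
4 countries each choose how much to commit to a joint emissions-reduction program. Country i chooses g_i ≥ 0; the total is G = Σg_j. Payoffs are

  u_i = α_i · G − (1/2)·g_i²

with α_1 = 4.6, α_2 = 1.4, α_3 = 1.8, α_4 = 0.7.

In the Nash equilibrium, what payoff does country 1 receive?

Country i's FOC: ∂u_i/∂g_i = α_i − g_i = 0, so g_i* = α_i.
NE contributions = (4.6, 1.4, 1.8, 0.7); G = 8.5.
u_1 = α_1·G − ½·(g_1)² = 4.6·8.5 − ½·4.6² = 28.52.

28.52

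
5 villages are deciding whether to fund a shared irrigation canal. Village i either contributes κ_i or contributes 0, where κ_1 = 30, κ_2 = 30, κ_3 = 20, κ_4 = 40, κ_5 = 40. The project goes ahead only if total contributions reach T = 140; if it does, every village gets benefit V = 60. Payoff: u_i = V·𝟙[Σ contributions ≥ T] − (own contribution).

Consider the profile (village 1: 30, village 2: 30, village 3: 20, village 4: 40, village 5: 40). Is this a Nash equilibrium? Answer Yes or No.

Total = 160 ≥ 140: provided.
Village 1 (pledges 30, payoff 30): dropping to 0 → total 130, payoff 0. No gain.
Village 2 (pledges 30, payoff 30): dropping to 0 → total 130, payoff 0. No gain.
Village 3 (pledges 20, payoff 40): dropping to 0 → total 140, payoff 60. Profitable deviation.

No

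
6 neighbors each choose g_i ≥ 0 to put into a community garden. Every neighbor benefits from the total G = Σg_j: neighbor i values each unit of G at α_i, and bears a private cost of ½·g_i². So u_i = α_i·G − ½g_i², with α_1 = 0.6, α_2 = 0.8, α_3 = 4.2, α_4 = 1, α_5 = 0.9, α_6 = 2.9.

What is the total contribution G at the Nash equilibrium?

Neighbor i's FOC: ∂u_i/∂g_i = α_i − g_i = 0, so g_i* = α_i.
NE contributions = (0.6, 0.8, 4.2, 1, 0.9, 2.9); G = 10.4.

10.4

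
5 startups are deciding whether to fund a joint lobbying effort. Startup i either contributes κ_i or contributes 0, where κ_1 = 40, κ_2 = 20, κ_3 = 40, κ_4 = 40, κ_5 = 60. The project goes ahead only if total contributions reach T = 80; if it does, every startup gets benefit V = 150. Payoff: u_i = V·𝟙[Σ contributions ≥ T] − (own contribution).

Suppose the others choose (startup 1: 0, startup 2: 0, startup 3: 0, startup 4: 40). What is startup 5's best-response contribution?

Others' total = 40. Contributing 60 brings total to 100 ≥ 80: gain V − κ_5 = 90.
Best response: 60.

60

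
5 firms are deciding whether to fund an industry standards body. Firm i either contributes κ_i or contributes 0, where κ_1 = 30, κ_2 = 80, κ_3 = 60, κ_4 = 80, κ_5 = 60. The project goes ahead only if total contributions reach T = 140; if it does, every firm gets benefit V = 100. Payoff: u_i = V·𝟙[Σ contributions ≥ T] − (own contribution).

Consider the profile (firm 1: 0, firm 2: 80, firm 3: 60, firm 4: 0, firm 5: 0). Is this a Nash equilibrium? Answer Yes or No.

Yes

Total = 140 ≥ 140: provided.
Firm 1 (pledges 0, payoff 100): pledging 30 → total 170, payoff 70. No gain.
Firm 2 (pledges 80, payoff 20): dropping to 0 → total 60, payoff 0. No gain.
Firm 3 (pledges 60, payoff 40): dropping to 0 → total 80, payoff 0. No gain.
Firm 4 (pledges 0, payoff 100): pledging 80 → total 220, payoff 20. No gain.
Firm 5 (pledges 0, payoff 100): pledging 60 → total 200, payoff 40. No gain.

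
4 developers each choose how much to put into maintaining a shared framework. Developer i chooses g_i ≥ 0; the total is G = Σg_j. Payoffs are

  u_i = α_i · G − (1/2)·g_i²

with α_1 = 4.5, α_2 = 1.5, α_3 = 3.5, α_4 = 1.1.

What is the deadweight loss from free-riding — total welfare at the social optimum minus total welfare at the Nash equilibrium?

Developer i's FOC: ∂u_i/∂g_i = α_i − g_i = 0, so g_i* = α_i.
NE contributions = (4.5, 1.5, 3.5, 1.1); G = 10.6.
W^NE = (Σα)·G − ½Σα_i² = 10.6² − ½·35.96 = 94.38.
Planner sets g_i = Σα_j = 10.6 for every i, so G^SO = 4·10.6 = 42.4.
W^SO = (Σα)·G^SO − ½·4·(Σα)² = (4/2)·10.6² = 224.72.
Deadweight loss = W^SO − W^NE = 130.34.

130.34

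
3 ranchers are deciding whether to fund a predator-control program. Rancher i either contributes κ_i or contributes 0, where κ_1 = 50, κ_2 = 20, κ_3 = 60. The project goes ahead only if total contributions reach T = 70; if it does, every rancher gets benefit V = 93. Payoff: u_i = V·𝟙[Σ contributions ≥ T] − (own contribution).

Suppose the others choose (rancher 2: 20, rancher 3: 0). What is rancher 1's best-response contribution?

50

Others' total = 20. Contributing 50 brings total to 70 ≥ 70: gain V − κ_1 = 43.
Best response: 50.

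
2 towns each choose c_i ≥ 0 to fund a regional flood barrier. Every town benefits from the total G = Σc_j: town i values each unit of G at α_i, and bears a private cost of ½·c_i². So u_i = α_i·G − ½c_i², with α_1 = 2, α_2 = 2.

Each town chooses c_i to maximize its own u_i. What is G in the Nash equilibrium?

4

Town i's FOC: ∂u_i/∂c_i = α_i − c_i = 0, so c_i* = α_i.
NE contributions = (2, 2); G = 4.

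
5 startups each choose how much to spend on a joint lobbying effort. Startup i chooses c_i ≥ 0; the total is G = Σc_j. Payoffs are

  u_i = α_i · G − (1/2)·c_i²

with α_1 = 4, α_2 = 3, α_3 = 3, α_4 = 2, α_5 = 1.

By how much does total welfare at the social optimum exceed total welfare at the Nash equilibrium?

273

Startup i's FOC: ∂u_i/∂c_i = α_i − c_i = 0, so c_i* = α_i.
NE contributions = (4, 3, 3, 2, 1); G = 13.
W^NE = (Σα)·G − ½Σα_i² = 13² − ½·39 = 149.5.
Planner sets c_i = Σα_j = 13 for every i, so G^SO = 5·13 = 65.
W^SO = (Σα)·G^SO − ½·5·(Σα)² = (5/2)·13² = 422.5.
Deadweight loss = W^SO − W^NE = 273.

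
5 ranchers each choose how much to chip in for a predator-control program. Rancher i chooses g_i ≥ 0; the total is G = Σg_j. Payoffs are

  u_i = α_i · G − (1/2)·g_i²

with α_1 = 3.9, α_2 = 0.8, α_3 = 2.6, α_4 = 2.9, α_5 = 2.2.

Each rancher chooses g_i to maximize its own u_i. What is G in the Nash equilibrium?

12.4

Rancher i's FOC: ∂u_i/∂g_i = α_i − g_i = 0, so g_i* = α_i.
NE contributions = (3.9, 0.8, 2.6, 2.9, 2.2); G = 12.4.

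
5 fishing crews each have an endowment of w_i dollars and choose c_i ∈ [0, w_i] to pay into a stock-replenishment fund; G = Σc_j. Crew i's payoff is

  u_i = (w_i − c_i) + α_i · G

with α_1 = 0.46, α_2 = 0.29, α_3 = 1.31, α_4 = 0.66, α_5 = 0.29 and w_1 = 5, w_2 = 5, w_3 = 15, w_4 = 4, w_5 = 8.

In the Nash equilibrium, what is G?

∂u_i/∂c_i = α_i − 1, so crew i contributes w_i if α_i > 1, else 0.
α_i > 1 for i ∈ {3}; NE contributions (0, 0, 15, 0, 0), G = 15.

15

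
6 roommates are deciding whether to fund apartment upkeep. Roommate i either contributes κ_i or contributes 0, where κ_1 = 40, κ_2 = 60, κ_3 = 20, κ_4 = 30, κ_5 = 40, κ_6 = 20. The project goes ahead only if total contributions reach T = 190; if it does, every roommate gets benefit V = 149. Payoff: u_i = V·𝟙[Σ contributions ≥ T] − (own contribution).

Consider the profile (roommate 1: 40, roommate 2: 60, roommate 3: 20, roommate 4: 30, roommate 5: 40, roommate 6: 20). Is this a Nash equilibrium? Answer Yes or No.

No

Total = 210 ≥ 190: provided.
Roommate 1 (pledges 40, payoff 109): dropping to 0 → total 170, payoff 0. No gain.
Roommate 2 (pledges 60, payoff 89): dropping to 0 → total 150, payoff 0. No gain.
Roommate 3 (pledges 20, payoff 129): dropping to 0 → total 190, payoff 149. Profitable deviation.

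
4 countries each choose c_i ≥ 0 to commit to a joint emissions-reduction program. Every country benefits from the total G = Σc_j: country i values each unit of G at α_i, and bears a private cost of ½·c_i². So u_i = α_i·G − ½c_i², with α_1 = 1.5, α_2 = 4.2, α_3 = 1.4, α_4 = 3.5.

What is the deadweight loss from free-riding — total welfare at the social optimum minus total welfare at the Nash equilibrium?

129.41

Country i's FOC: ∂u_i/∂c_i = α_i − c_i = 0, so c_i* = α_i.
NE contributions = (1.5, 4.2, 1.4, 3.5); G = 10.6.
W^NE = (Σα)·G − ½Σα_i² = 10.6² − ½·34.1 = 95.31.
Planner sets c_i = Σα_j = 10.6 for every i, so G^SO = 4·10.6 = 42.4.
W^SO = (Σα)·G^SO − ½·4·(Σα)² = (4/2)·10.6² = 224.72.
Deadweight loss = W^SO − W^NE = 129.41.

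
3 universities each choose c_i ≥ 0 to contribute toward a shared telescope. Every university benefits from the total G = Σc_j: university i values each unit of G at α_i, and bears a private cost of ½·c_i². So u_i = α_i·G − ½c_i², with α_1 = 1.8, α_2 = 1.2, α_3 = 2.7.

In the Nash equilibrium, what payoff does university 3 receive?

11.745

University i's FOC: ∂u_i/∂c_i = α_i − c_i = 0, so c_i* = α_i.
NE contributions = (1.8, 1.2, 2.7); G = 5.7.
u_3 = α_3·G − ½·(c_3)² = 2.7·5.7 − ½·2.7² = 11.745.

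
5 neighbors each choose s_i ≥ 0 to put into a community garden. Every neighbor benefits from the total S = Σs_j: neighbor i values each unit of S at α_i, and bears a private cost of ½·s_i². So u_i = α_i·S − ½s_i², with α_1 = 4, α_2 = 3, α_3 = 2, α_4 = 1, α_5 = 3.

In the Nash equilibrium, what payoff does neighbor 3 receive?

Neighbor i's FOC: ∂u_i/∂s_i = α_i − s_i = 0, so s_i* = α_i.
NE contributions = (4, 3, 2, 1, 3); S = 13.
u_3 = α_3·S − ½·(s_3)² = 2·13 − ½·2² = 24.

24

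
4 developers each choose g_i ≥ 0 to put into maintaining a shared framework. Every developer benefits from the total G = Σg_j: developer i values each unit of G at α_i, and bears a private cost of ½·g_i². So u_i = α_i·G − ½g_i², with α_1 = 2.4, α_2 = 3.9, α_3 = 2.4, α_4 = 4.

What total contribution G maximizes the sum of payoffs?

50.8

Planner FOC: ∂(Σu_j)/∂g_i = (Σα_j) − g_i = 0, so g_i^SO = Σα_j = 12.7 for every i; G^SO = 50.8.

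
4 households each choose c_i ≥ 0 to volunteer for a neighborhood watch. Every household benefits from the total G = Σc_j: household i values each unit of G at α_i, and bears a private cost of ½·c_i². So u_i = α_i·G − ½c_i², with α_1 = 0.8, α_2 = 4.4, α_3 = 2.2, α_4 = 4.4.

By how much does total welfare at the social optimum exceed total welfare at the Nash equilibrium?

161.34

Household i's FOC: ∂u_i/∂c_i = α_i − c_i = 0, so c_i* = α_i.
NE contributions = (0.8, 4.4, 2.2, 4.4); G = 11.8.
W^NE = (Σα)·G − ½Σα_i² = 11.8² − ½·44.2 = 117.14.
Planner sets c_i = Σα_j = 11.8 for every i, so G^SO = 4·11.8 = 47.2.
W^SO = (Σα)·G^SO − ½·4·(Σα)² = (4/2)·11.8² = 278.48.
Deadweight loss = W^SO − W^NE = 161.34.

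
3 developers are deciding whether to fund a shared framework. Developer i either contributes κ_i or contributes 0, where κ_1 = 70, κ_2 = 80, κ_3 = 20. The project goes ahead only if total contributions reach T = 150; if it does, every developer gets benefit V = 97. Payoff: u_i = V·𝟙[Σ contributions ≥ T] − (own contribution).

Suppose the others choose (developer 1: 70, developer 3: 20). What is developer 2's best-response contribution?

Others' total = 90. Contributing 80 brings total to 170 ≥ 150: gain V − κ_2 = 17.
Best response: 80.

80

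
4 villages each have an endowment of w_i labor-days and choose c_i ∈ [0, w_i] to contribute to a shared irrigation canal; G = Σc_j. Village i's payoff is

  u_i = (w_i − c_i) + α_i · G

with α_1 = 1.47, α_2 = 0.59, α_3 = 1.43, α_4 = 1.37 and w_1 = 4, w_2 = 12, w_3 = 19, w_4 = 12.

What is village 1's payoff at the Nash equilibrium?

∂u_i/∂c_i = α_i − 1, so village i contributes w_i if α_i > 1, else 0.
α_i > 1 for i ∈ {1, 3, 4}; NE contributions (4, 0, 19, 12), G = 35.
u_1 = (4 − 4) + 1.47·35 = 51.45.

51.45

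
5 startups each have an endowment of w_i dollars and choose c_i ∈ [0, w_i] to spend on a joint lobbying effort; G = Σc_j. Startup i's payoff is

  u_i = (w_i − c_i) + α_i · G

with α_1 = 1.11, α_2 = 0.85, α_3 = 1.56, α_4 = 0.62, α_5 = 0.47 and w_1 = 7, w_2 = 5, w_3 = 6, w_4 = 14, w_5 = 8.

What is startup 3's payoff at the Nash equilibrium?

20.28

∂u_i/∂c_i = α_i − 1, so startup i contributes w_i if α_i > 1, else 0.
α_i > 1 for i ∈ {1, 3}; NE contributions (7, 0, 6, 0, 0), G = 13.
u_3 = (6 − 6) + 1.56·13 = 20.28.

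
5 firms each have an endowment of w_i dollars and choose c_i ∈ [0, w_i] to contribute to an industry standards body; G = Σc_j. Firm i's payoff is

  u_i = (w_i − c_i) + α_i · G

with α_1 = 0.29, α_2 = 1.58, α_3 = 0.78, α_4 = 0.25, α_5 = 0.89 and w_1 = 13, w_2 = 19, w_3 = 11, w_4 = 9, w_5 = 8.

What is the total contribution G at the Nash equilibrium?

∂u_i/∂c_i = α_i − 1, so firm i contributes w_i if α_i > 1, else 0.
α_i > 1 for i ∈ {2}; NE contributions (0, 19, 0, 0, 0), G = 19.

19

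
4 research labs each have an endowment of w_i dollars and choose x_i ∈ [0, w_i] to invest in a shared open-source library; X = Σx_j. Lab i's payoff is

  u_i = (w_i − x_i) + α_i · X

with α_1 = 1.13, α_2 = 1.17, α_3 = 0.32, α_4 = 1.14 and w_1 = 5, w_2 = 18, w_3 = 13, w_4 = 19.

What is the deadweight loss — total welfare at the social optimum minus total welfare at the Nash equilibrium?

∂u_i/∂x_i = α_i − 1, so lab i contributes w_i if α_i > 1, else 0.
α_i > 1 for i ∈ {1, 2, 4}; NE contributions (5, 18, 0, 19), X = 42.
W^NE = Σw_i − X^NE + (Σα_i)·X^NE = 55 + 2.76·42 = 170.92.
Planner: ∂(Σu_j)/∂x_i = Σα_j − 1 = 2.76 > 0, so everyone contributes w_i; X^SO = 55, W^SO = 55 + 2.76·55 = 206.8.
Deadweight loss = 35.88.

35.88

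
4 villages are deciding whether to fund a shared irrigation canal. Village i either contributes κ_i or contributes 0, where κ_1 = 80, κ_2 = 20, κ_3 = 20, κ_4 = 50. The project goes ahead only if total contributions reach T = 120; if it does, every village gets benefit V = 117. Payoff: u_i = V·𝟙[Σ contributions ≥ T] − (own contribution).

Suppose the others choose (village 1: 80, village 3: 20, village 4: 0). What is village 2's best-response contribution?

20

Others' total = 100. Contributing 20 brings total to 120 ≥ 120: gain V − κ_2 = 97.
Best response: 20.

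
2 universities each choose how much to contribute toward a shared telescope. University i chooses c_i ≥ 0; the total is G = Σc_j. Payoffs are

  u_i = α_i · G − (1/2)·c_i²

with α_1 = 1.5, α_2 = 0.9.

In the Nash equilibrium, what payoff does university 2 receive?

University i's FOC: ∂u_i/∂c_i = α_i − c_i = 0, so c_i* = α_i.
NE contributions = (1.5, 0.9); G = 2.4.
u_2 = α_2·G − ½·(c_2)² = 0.9·2.4 − ½·0.9² = 1.755.

1.755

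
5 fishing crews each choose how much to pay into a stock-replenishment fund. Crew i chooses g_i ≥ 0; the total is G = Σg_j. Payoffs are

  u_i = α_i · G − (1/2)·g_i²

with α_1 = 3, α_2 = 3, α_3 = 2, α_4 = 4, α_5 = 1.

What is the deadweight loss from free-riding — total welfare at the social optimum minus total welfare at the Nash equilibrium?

Crew i's FOC: ∂u_i/∂g_i = α_i − g_i = 0, so g_i* = α_i.
NE contributions = (3, 3, 2, 4, 1); G = 13.
W^NE = (Σα)·G − ½Σα_i² = 13² − ½·39 = 149.5.
Planner sets g_i = Σα_j = 13 for every i, so G^SO = 5·13 = 65.
W^SO = (Σα)·G^SO − ½·5·(Σα)² = (5/2)·13² = 422.5.
Deadweight loss = W^SO − W^NE = 273.

273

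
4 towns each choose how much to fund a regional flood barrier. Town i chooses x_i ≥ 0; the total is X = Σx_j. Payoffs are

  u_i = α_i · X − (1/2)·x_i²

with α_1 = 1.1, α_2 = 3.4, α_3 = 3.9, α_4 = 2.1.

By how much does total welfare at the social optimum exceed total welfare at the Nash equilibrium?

126.445

Town i's FOC: ∂u_i/∂x_i = α_i − x_i = 0, so x_i* = α_i.
NE contributions = (1.1, 3.4, 3.9, 2.1); X = 10.5.
W^NE = (Σα)·X − ½Σα_i² = 10.5² − ½·32.39 = 94.055.
Planner sets x_i = Σα_j = 10.5 for every i, so X^SO = 4·10.5 = 42.
W^SO = (Σα)·X^SO − ½·4·(Σα)² = (4/2)·10.5² = 220.5.
Deadweight loss = W^SO − W^NE = 126.445.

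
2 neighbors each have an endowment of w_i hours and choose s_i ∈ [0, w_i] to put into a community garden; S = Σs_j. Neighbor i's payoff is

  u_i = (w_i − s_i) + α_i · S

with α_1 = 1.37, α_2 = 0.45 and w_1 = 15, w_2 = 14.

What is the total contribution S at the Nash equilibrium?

∂u_i/∂s_i = α_i − 1, so neighbor i contributes w_i if α_i > 1, else 0.
α_i > 1 for i ∈ {1}; NE contributions (15, 0), S = 15.

15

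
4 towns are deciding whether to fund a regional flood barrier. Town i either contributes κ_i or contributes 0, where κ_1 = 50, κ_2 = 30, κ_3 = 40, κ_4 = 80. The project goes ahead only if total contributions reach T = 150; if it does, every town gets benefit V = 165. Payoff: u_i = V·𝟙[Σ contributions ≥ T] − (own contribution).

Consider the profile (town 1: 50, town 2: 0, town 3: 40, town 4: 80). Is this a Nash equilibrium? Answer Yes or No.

Yes

Total = 170 ≥ 150: provided.
Town 1 (pledges 50, payoff 115): dropping to 0 → total 120, payoff 0. No gain.
Town 2 (pledges 0, payoff 165): pledging 30 → total 200, payoff 135. No gain.
Town 3 (pledges 40, payoff 125): dropping to 0 → total 130, payoff 0. No gain.
Town 4 (pledges 80, payoff 85): dropping to 0 → total 90, payoff 0. No gain.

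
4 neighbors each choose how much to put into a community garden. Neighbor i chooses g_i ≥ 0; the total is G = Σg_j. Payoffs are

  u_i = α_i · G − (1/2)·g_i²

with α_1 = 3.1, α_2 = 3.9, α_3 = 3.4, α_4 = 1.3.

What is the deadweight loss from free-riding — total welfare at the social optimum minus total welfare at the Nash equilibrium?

155.925

Neighbor i's FOC: ∂u_i/∂g_i = α_i − g_i = 0, so g_i* = α_i.
NE contributions = (3.1, 3.9, 3.4, 1.3); G = 11.7.
W^NE = (Σα)·G − ½Σα_i² = 11.7² − ½·38.07 = 117.855.
Planner sets g_i = Σα_j = 11.7 for every i, so G^SO = 4·11.7 = 46.8.
W^SO = (Σα)·G^SO − ½·4·(Σα)² = (4/2)·11.7² = 273.78.
Deadweight loss = W^SO − W^NE = 155.925.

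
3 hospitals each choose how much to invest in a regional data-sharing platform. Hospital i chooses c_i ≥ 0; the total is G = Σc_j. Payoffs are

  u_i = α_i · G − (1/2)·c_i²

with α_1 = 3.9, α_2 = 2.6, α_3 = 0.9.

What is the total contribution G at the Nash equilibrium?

Hospital i's FOC: ∂u_i/∂c_i = α_i − c_i = 0, so c_i* = α_i.
NE contributions = (3.9, 2.6, 0.9); G = 7.4.

7.4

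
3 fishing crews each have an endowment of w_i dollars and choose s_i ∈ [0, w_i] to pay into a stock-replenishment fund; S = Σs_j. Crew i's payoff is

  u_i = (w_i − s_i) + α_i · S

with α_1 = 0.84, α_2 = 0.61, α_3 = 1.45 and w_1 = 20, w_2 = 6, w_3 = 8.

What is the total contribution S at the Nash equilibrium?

∂u_i/∂s_i = α_i − 1, so crew i contributes w_i if α_i > 1, else 0.
α_i > 1 for i ∈ {3}; NE contributions (0, 0, 8), S = 8.

8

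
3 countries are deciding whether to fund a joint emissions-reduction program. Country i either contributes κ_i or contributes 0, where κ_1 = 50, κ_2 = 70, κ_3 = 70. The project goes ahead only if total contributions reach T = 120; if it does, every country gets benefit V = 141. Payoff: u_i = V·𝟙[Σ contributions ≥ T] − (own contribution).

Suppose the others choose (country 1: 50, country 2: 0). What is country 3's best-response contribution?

70

Others' total = 50. Contributing 70 brings total to 120 ≥ 120: gain V − κ_3 = 71.
Best response: 70.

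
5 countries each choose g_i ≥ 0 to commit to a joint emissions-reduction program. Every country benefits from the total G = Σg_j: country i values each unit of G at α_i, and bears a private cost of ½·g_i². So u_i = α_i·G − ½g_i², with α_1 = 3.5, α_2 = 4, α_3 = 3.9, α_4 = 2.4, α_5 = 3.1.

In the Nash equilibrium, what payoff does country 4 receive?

37.68

Country i's FOC: ∂u_i/∂g_i = α_i − g_i = 0, so g_i* = α_i.
NE contributions = (3.5, 4, 3.9, 2.4, 3.1); G = 16.9.
u_4 = α_4·G − ½·(g_4)² = 2.4·16.9 − ½·2.4² = 37.68.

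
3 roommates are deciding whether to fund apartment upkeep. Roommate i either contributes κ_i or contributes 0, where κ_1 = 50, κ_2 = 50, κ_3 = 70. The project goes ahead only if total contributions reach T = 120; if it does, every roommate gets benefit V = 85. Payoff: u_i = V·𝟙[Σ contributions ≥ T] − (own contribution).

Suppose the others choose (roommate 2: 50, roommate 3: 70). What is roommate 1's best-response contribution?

Others' total = 120 ≥ 120; contributing adds cost 50 for no extra benefit.
Best response: 0.

0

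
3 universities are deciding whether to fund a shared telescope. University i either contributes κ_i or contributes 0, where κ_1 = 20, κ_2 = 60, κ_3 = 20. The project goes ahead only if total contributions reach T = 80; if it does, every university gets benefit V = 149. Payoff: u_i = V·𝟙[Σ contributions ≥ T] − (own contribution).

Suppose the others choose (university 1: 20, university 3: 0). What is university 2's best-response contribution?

Others' total = 20. Contributing 60 brings total to 80 ≥ 80: gain V − κ_2 = 89.
Best response: 60.

60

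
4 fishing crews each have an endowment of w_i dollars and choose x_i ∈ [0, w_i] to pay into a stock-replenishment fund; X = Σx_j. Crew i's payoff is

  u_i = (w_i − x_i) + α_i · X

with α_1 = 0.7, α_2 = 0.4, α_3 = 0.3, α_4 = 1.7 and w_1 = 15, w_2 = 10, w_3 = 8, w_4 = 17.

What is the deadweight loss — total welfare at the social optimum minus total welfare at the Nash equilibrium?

∂u_i/∂x_i = α_i − 1, so crew i contributes w_i if α_i > 1, else 0.
α_i > 1 for i ∈ {4}; NE contributions (0, 0, 0, 17), X = 17.
W^NE = Σw_i − X^NE + (Σα_i)·X^NE = 50 + 2.1·17 = 85.7.
Planner: ∂(Σu_j)/∂x_i = Σα_j − 1 = 2.1 > 0, so everyone contributes w_i; X^SO = 50, W^SO = 50 + 2.1·50 = 155.
Deadweight loss = 69.3.

69.3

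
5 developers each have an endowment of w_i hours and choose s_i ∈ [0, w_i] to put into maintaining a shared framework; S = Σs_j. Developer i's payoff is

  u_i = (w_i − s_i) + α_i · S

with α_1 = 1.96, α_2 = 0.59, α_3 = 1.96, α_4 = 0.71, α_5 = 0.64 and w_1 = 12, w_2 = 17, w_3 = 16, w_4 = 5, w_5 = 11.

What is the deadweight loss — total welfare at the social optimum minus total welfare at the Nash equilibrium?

160.38

∂u_i/∂s_i = α_i − 1, so developer i contributes w_i if α_i > 1, else 0.
α_i > 1 for i ∈ {1, 3}; NE contributions (12, 0, 16, 0, 0), S = 28.
W^NE = Σw_i − S^NE + (Σα_i)·S^NE = 61 + 4.86·28 = 197.08.
Planner: ∂(Σu_j)/∂s_i = Σα_j − 1 = 4.86 > 0, so everyone contributes w_i; S^SO = 61, W^SO = 61 + 4.86·61 = 357.46.
Deadweight loss = 160.38.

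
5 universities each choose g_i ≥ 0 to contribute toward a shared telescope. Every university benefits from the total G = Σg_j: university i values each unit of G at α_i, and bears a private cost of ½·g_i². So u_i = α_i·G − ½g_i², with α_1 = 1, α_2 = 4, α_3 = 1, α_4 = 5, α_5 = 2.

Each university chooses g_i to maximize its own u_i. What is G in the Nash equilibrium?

University i's FOC: ∂u_i/∂g_i = α_i − g_i = 0, so g_i* = α_i.
NE contributions = (1, 4, 1, 5, 2); G = 13.

13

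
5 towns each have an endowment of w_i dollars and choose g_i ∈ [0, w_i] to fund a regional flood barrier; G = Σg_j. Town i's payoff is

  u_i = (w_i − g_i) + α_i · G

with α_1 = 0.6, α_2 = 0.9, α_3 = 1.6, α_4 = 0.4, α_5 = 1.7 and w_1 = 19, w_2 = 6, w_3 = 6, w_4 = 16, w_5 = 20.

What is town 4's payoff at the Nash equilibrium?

∂u_i/∂g_i = α_i − 1, so town i contributes w_i if α_i > 1, else 0.
α_i > 1 for i ∈ {3, 5}; NE contributions (0, 0, 6, 0, 20), G = 26.
u_4 = (16 − 0) + 0.4·26 = 26.4.

26.4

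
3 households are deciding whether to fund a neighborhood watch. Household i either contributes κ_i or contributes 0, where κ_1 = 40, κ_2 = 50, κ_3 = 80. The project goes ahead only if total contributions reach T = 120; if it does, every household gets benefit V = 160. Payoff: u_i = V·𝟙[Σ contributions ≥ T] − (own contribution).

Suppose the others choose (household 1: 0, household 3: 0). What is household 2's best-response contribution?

0

Others' total = 0. Even contributing 50 gives 50 < 120: no benefit either way.
Best response: 0.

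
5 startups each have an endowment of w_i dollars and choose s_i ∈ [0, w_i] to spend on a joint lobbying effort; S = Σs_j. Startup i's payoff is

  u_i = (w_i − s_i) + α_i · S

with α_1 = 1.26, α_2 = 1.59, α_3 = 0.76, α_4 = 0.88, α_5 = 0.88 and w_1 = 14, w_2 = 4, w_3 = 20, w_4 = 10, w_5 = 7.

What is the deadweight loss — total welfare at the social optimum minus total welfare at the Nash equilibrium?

∂u_i/∂s_i = α_i − 1, so startup i contributes w_i if α_i > 1, else 0.
α_i > 1 for i ∈ {1, 2}; NE contributions (14, 4, 0, 0, 0), S = 18.
W^NE = Σw_i − S^NE + (Σα_i)·S^NE = 55 + 4.37·18 = 133.66.
Planner: ∂(Σu_j)/∂s_i = Σα_j − 1 = 4.37 > 0, so everyone contributes w_i; S^SO = 55, W^SO = 55 + 4.37·55 = 295.35.
Deadweight loss = 161.69.

161.69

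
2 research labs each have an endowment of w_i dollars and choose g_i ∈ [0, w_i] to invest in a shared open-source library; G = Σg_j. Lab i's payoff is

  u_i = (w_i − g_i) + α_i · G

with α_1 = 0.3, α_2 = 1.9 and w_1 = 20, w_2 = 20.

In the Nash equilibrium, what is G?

∂u_i/∂g_i = α_i − 1, so lab i contributes w_i if α_i > 1, else 0.
α_i > 1 for i ∈ {2}; NE contributions (0, 20), G = 20.

20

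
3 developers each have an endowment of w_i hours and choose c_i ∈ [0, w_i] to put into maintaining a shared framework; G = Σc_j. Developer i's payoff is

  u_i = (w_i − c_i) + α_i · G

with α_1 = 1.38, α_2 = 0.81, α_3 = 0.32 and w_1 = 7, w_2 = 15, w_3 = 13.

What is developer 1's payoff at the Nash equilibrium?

∂u_i/∂c_i = α_i − 1, so developer i contributes w_i if α_i > 1, else 0.
α_i > 1 for i ∈ {1}; NE contributions (7, 0, 0), G = 7.
u_1 = (7 − 7) + 1.38·7 = 9.66.

9.66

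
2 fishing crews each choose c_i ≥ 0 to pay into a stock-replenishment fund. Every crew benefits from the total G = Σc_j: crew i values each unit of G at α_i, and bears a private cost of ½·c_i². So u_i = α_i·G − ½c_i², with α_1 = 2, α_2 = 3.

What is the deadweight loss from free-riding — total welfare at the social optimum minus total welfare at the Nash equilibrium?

Crew i's FOC: ∂u_i/∂c_i = α_i − c_i = 0, so c_i* = α_i.
NE contributions = (2, 3); G = 5.
W^NE = (Σα)·G − ½Σα_i² = 5² − ½·13 = 18.5.
Planner sets c_i = Σα_j = 5 for every i, so G^SO = 2·5 = 10.
W^SO = (Σα)·G^SO − ½·2·(Σα)² = (2/2)·5² = 25.
Deadweight loss = W^SO − W^NE = 6.5.

6.5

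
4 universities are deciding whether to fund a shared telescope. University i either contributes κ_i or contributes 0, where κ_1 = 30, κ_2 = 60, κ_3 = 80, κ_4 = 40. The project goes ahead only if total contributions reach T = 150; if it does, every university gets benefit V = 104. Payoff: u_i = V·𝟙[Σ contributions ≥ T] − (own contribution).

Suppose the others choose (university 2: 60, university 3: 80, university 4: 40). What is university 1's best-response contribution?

0

Others' total = 180 ≥ 150; contributing adds cost 30 for no extra benefit.
Best response: 0.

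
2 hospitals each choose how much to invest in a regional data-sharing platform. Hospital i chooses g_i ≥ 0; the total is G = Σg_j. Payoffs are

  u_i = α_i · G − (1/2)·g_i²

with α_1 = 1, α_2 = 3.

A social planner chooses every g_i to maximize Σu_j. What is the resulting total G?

Planner FOC: ∂(Σu_j)/∂g_i = (Σα_j) − g_i = 0, so g_i^SO = Σα_j = 4 for every i; G^SO = 8.

8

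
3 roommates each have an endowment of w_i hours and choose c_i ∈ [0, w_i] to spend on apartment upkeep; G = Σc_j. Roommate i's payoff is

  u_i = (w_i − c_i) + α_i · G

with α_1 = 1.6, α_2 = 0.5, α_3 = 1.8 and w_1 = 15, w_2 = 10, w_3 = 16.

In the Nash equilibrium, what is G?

∂u_i/∂c_i = α_i − 1, so roommate i contributes w_i if α_i > 1, else 0.
α_i > 1 for i ∈ {1, 3}; NE contributions (15, 0, 16), G = 31.

31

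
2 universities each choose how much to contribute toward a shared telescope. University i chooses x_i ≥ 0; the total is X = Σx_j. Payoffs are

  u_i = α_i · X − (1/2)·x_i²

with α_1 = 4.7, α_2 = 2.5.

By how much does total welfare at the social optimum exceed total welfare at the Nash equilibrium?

University i's FOC: ∂u_i/∂x_i = α_i − x_i = 0, so x_i* = α_i.
NE contributions = (4.7, 2.5); X = 7.2.
W^NE = (Σα)·X − ½Σα_i² = 7.2² − ½·28.34 = 37.67.
Planner sets x_i = Σα_j = 7.2 for every i, so X^SO = 2·7.2 = 14.4.
W^SO = (Σα)·X^SO − ½·2·(Σα)² = (2/2)·7.2² = 51.84.
Deadweight loss = W^SO − W^NE = 14.17.

14.17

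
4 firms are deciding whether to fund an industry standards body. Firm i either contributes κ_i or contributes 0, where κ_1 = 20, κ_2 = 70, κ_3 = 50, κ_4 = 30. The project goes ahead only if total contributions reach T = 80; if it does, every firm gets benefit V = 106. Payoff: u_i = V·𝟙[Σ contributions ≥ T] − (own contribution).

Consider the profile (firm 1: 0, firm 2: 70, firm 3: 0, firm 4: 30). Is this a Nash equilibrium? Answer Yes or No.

Total = 100 ≥ 80: provided.
Firm 1 (pledges 0, payoff 106): pledging 20 → total 120, payoff 86. No gain.
Firm 2 (pledges 70, payoff 36): dropping to 0 → total 30, payoff 0. No gain.
Firm 3 (pledges 0, payoff 106): pledging 50 → total 150, payoff 56. No gain.
Firm 4 (pledges 30, payoff 76): dropping to 0 → total 70, payoff 0. No gain.

Yes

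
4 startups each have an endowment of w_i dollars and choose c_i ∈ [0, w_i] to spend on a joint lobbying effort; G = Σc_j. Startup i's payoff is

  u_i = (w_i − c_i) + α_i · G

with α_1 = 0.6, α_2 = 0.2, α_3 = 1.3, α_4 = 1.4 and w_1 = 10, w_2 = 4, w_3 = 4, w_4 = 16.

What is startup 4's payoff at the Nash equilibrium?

28

∂u_i/∂c_i = α_i − 1, so startup i contributes w_i if α_i > 1, else 0.
α_i > 1 for i ∈ {3, 4}; NE contributions (0, 0, 4, 16), G = 20.
u_4 = (16 − 16) + 1.4·20 = 28.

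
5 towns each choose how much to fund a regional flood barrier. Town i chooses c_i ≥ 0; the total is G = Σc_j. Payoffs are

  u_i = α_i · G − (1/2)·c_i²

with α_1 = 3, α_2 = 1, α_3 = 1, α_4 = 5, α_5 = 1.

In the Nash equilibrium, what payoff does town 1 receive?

28.5

Town i's FOC: ∂u_i/∂c_i = α_i − c_i = 0, so c_i* = α_i.
NE contributions = (3, 1, 1, 5, 1); G = 11.
u_1 = α_1·G − ½·(c_1)² = 3·11 − ½·3² = 28.5.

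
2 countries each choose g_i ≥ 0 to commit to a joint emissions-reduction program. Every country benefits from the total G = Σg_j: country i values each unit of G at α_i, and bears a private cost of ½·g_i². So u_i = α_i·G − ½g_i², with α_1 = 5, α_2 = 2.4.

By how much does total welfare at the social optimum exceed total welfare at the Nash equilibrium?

15.38

Country i's FOC: ∂u_i/∂g_i = α_i − g_i = 0, so g_i* = α_i.
NE contributions = (5, 2.4); G = 7.4.
W^NE = (Σα)·G − ½Σα_i² = 7.4² − ½·30.76 = 39.38.
Planner sets g_i = Σα_j = 7.4 for every i, so G^SO = 2·7.4 = 14.8.
W^SO = (Σα)·G^SO − ½·2·(Σα)² = (2/2)·7.4² = 54.76.
Deadweight loss = W^SO − W^NE = 15.38.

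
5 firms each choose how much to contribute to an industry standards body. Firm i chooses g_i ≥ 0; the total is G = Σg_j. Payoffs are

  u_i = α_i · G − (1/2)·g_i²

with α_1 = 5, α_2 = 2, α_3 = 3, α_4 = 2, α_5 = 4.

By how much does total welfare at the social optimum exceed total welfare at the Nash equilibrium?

413

Firm i's FOC: ∂u_i/∂g_i = α_i − g_i = 0, so g_i* = α_i.
NE contributions = (5, 2, 3, 2, 4); G = 16.
W^NE = (Σα)·G − ½Σα_i² = 16² − ½·58 = 227.
Planner sets g_i = Σα_j = 16 for every i, so G^SO = 5·16 = 80.
W^SO = (Σα)·G^SO − ½·5·(Σα)² = (5/2)·16² = 640.
Deadweight loss = W^SO − W^NE = 413.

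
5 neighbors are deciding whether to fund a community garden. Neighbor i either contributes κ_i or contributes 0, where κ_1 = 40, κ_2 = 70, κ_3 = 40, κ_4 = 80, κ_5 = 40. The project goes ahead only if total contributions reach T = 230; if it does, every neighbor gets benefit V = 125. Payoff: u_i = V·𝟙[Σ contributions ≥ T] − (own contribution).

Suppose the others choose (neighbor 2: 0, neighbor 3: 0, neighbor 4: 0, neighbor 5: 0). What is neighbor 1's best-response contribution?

Others' total = 0. Even contributing 40 gives 40 < 230: no benefit either way.
Best response: 0.

0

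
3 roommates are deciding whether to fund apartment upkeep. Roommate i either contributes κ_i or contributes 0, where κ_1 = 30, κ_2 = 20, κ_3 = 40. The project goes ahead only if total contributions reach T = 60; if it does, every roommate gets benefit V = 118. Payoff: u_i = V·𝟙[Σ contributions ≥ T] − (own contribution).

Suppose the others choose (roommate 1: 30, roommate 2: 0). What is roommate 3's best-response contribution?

Others' total = 30. Contributing 40 brings total to 70 ≥ 60: gain V − κ_3 = 78.
Best response: 40.

40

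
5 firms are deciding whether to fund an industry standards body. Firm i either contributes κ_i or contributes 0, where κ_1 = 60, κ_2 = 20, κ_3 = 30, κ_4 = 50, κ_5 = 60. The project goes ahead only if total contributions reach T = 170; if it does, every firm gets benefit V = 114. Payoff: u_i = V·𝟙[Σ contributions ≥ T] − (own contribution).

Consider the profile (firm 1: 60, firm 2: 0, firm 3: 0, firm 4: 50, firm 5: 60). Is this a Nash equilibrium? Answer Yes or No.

Total = 170 ≥ 170: provided.
Firm 1 (pledges 60, payoff 54): dropping to 0 → total 110, payoff 0. No gain.
Firm 2 (pledges 0, payoff 114): pledging 20 → total 190, payoff 94. No gain.
Firm 3 (pledges 0, payoff 114): pledging 30 → total 200, payoff 84. No gain.
Firm 4 (pledges 50, payoff 64): dropping to 0 → total 120, payoff 0. No gain.
Firm 5 (pledges 60, payoff 54): dropping to 0 → total 110, payoff 0. No gain.

Yes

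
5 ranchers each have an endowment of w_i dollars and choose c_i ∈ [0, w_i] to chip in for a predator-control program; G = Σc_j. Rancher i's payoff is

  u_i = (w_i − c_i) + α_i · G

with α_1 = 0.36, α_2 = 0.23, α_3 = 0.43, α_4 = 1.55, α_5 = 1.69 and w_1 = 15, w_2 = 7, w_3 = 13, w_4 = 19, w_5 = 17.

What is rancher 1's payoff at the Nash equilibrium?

∂u_i/∂c_i = α_i − 1, so rancher i contributes w_i if α_i > 1, else 0.
α_i > 1 for i ∈ {4, 5}; NE contributions (0, 0, 0, 19, 17), G = 36.
u_1 = (15 − 0) + 0.36·36 = 27.96.

27.96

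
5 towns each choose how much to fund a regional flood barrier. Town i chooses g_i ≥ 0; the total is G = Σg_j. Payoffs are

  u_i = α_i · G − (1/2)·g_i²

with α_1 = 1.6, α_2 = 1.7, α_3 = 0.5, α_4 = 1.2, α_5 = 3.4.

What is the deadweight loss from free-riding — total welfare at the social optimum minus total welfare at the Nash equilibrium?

Town i's FOC: ∂u_i/∂g_i = α_i − g_i = 0, so g_i* = α_i.
NE contributions = (1.6, 1.7, 0.5, 1.2, 3.4); G = 8.4.
W^NE = (Σα)·G − ½Σα_i² = 8.4² − ½·18.7 = 61.21.
Planner sets g_i = Σα_j = 8.4 for every i, so G^SO = 5·8.4 = 42.
W^SO = (Σα)·G^SO − ½·5·(Σα)² = (5/2)·8.4² = 176.4.
Deadweight loss = W^SO − W^NE = 115.19.

115.19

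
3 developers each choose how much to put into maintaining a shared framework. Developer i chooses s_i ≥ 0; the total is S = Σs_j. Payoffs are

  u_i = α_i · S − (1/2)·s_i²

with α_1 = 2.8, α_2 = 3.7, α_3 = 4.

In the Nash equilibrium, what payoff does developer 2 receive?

32.005

Developer i's FOC: ∂u_i/∂s_i = α_i − s_i = 0, so s_i* = α_i.
NE contributions = (2.8, 3.7, 4); S = 10.5.
u_2 = α_2·S − ½·(s_2)² = 3.7·10.5 − ½·3.7² = 32.005.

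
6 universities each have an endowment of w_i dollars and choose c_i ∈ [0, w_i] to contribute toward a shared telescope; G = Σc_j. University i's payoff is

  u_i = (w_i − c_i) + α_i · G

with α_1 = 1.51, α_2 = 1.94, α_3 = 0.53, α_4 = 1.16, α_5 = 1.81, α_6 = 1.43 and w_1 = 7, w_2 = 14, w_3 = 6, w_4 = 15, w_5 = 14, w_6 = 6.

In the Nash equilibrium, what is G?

∂u_i/∂c_i = α_i − 1, so university i contributes w_i if α_i > 1, else 0.
α_i > 1 for i ∈ {1, 2, 4, 5, 6}; NE contributions (7, 14, 0, 15, 14, 6), G = 56.

56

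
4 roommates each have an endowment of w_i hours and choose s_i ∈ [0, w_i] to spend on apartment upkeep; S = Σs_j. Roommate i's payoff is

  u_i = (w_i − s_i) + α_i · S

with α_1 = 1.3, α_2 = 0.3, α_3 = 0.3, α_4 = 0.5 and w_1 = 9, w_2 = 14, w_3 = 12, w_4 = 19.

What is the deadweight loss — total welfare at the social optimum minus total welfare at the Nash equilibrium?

63

∂u_i/∂s_i = α_i − 1, so roommate i contributes w_i if α_i > 1, else 0.
α_i > 1 for i ∈ {1}; NE contributions (9, 0, 0, 0), S = 9.
W^NE = Σw_i − S^NE + (Σα_i)·S^NE = 54 + 1.4·9 = 66.6.
Planner: ∂(Σu_j)/∂s_i = Σα_j − 1 = 1.4 > 0, so everyone contributes w_i; S^SO = 54, W^SO = 54 + 1.4·54 = 129.6.
Deadweight loss = 63.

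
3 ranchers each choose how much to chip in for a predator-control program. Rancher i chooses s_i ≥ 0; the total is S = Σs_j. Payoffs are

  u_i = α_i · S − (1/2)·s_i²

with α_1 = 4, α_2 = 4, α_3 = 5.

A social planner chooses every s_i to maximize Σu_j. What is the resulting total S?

Planner FOC: ∂(Σu_j)/∂s_i = (Σα_j) − s_i = 0, so s_i^SO = Σα_j = 13 for every i; S^SO = 39.

39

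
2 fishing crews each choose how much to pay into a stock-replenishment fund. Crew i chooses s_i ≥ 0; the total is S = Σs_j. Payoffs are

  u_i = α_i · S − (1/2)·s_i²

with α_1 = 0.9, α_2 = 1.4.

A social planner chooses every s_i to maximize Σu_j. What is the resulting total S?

Planner FOC: ∂(Σu_j)/∂s_i = (Σα_j) − s_i = 0, so s_i^SO = Σα_j = 2.3 for every i; S^SO = 4.6.

4.6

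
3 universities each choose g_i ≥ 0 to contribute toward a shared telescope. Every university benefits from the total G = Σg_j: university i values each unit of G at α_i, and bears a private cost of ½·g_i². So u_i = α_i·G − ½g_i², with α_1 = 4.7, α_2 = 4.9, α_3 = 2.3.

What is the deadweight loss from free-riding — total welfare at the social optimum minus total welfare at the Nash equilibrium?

University i's FOC: ∂u_i/∂g_i = α_i − g_i = 0, so g_i* = α_i.
NE contributions = (4.7, 4.9, 2.3); G = 11.9.
W^NE = (Σα)·G − ½Σα_i² = 11.9² − ½·51.39 = 115.915.
Planner sets g_i = Σα_j = 11.9 for every i, so G^SO = 3·11.9 = 35.7.
W^SO = (Σα)·G^SO − ½·3·(Σα)² = (3/2)·11.9² = 212.415.
Deadweight loss = W^SO − W^NE = 96.5.

96.5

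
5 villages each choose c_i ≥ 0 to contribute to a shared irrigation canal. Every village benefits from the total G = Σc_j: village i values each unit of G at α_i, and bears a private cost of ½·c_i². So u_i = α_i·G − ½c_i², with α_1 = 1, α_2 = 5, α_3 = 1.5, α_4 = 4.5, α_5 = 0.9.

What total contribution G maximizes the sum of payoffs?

Planner FOC: ∂(Σu_j)/∂c_i = (Σα_j) − c_i = 0, so c_i^SO = Σα_j = 12.9 for every i; G^SO = 64.5.

64.5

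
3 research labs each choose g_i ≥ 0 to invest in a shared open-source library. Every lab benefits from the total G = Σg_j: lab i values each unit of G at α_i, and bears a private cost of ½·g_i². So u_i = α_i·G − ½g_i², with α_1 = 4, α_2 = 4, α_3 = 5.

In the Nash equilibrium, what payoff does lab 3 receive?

Lab i's FOC: ∂u_i/∂g_i = α_i − g_i = 0, so g_i* = α_i.
NE contributions = (4, 4, 5); G = 13.
u_3 = α_3·G − ½·(g_3)² = 5·13 − ½·5² = 52.5.

52.5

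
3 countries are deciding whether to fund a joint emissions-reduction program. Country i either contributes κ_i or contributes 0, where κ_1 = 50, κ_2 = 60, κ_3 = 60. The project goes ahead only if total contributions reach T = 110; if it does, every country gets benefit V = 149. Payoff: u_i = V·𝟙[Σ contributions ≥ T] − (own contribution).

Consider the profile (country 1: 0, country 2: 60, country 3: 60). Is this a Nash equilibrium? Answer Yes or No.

Total = 120 ≥ 110: provided.
Country 1 (pledges 0, payoff 149): pledging 50 → total 170, payoff 99. No gain.
Country 2 (pledges 60, payoff 89): dropping to 0 → total 60, payoff 0. No gain.
Country 3 (pledges 60, payoff 89): dropping to 0 → total 60, payoff 0. No gain.

Yes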